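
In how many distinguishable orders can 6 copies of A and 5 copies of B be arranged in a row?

462

Choose positions for the A's: C(11,6) = 462.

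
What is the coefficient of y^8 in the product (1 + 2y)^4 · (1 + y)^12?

Coefficient of y^8 = Σ_{j} C(4,j)·2^j·C(12,8-j)·1^(8-j) for j from 0 to 4.
= 495 + 6336 + 22176 + 25344 + 7920 = 62271.

62271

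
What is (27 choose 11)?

13037895

C(27,11) = (27·26·25·24·23·22·21·20·19·18·17) / 11! = 520431047136000 / 39916800 = 13037895.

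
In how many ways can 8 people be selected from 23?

490314

This is C(23,8) = 490314.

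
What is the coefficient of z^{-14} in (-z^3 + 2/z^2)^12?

67584

General term: C(12,j)·(-z^3)^j·(2/z^2)^(12-j), with z-exponent 3j − 2(12−j) = 5j − 24.
Set 5j − 24 = -14: j = 2.
C(12,2) = 66; (-1)^2 = 1; 2^10 = 1024.
Coefficient = 66 · 1 · 1024 = 67584.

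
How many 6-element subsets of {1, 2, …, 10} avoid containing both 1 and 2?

All 6-subsets: C(10,6) = 210. Those containing both fixed elements: C(8,4) = 70.
210 − 70 = 140.

140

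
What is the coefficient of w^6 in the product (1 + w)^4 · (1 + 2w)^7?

7700

Coefficient of w^6 = Σ_{j} C(4,j)·1^j·C(7,6-j)·2^(6-j) for j from 0 to 4.
= 448 + 2688 + 3360 + 1120 + 84 = 7700.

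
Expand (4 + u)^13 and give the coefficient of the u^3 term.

299892736

The general term is C(13,j)·(4)^j·(u)^(13-j); the u^3 term has j = 10.
C(13,10) = 286.
Coefficient = C(13,10) · 4^10 = 286 · 1048576 = 299892736.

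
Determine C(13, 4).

715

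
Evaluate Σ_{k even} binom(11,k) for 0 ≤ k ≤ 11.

Even-k terms of row 11 sum to 2^10 = 1024.

1024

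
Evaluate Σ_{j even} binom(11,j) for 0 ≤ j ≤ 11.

Even-j terms of row 11 sum to 2^10 = 1024.

1024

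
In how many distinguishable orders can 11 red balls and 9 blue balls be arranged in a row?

Choose positions for the red balls: C(20,11) = 167960.

167960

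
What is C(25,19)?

177100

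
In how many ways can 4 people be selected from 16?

1820

This is C(16,4) = 1820.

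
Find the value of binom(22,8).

319770

C(22,8) = (22·21·20·19·18·17·16·15) / 8! = 12893126400 / 40320 = 319770.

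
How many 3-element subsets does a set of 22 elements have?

1540

C(22,3) = (22·21·20) / 3! = 9240 / 6 = 1540.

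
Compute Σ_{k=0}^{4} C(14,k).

1 + 14 + 91 + 364 + 1001 = 1471.

1471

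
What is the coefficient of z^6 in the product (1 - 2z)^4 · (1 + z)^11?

286

Coefficient of z^6 = Σ_{j} C(4,j)·(-2)^j·C(11,6-j)·1^(6-j) for j from 0 to 4.
= 462 + (-3696) + 7920 + (-5280) + 880 = 286.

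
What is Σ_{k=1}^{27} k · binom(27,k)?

1811939328

Differentiating (1+x)^27 and setting x=1: Σ k·C(27,k) = 27·2^26 = 1811939328.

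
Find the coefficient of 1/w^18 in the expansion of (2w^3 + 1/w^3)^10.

180

General term: C(10,j)·(2w^3)^j·(1/w^3)^(10-j), with w-exponent 3j − 3(10−j) = 6j − 30.
Set 6j − 30 = -18: j = 2.
C(10,2) = 45; 2^2 = 4; 1^8 = 1.
Coefficient = 45 · 4 · 1 = 180.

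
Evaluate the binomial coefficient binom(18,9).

48620

C(18,9) = (18·17·16·15·14·13·12·11·10) / 9! = 17643225600 / 362880 = 48620.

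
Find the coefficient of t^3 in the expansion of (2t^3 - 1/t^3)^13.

219648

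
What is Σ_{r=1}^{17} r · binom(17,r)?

1114112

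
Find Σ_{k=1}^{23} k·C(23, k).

Since k·C(23,k) = 23·C(22,k−1), the sum is 23·2^22 = 23·4194304 = 96468992.

96468992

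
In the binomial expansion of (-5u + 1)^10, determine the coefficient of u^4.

131250

The general term is C(10,j)·(-5u)^j·(1)^(10-j); the u^4 term has j = 4.
C(10,4) = 210.
Coefficient = C(10,4) · (-5)^4 = 210 · 625 = 131250.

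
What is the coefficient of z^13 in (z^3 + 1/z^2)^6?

General term: C(6,j)·(z^3)^j·(1/z^2)^(6-j), with z-exponent 3j − 2(6−j) = 5j − 12.
Set 5j − 12 = 13: j = 5.
C(6,5) = 6; 1^5 = 1; 1^1 = 1.
Coefficient = 6 · 1 · 1 = 6.

6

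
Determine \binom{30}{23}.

C(30,23) = C(30,7) by symmetry.
C(30,7) = (30·29·28·27·26·25·24) / 7! = 10260432000 / 5040 = 2035800.

2035800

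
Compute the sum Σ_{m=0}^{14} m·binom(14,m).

114688

Since m·C(14,m) = 14·C(13,m−1), the sum is 14·2^13 = 14·8192 = 114688.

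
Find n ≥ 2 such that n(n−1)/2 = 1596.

57

n(n−1)/2 = 1596 ⇒ n(n−1) = 3192. Since 57·56 = 3192, n = 57.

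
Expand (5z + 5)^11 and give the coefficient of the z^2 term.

The general term is C(11,j)·(5z)^j·(5)^(11-j); the z^2 term has j = 2.
C(11,2) = 55.
Coefficient = C(11,2) · 5^2 · 5^9 = 55 · 25 · 1953125 = 2685546875.

2685546875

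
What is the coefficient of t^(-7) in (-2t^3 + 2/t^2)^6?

-384

General term: C(6,j)·(-2t^3)^j·(2/t^2)^(6-j), with t-exponent 3j − 2(6−j) = 5j − 12.
Set 5j − 12 = -7: j = 1.
C(6,1) = 6; (-2)^1 = -2; 2^5 = 32.
Coefficient = 6 · (-2) · 32 = -384.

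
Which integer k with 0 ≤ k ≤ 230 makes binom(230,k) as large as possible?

C(230,k) is maximized at k = 230/2 = 115.

115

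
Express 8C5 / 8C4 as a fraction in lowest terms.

4/5

C(n,k+1)/C(n,k) = (n−k)/(k+1) = (8−4)/(4+1) = 4/5.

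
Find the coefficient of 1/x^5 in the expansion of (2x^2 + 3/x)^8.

34992

General term: C(8,j)·(2x^2)^j·(3/x)^(8-j), with x-exponent 2j − 1(8−j) = 3j − 8.
Set 3j − 8 = -5: j = 1.
C(8,1) = 8; 2^1 = 2; 3^7 = 2187.
Coefficient = 8 · 2 · 2187 = 34992.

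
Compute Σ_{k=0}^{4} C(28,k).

1 + 28 + 378 + 3276 + 20475 = 24158.

24158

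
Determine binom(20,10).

184756

C(20,10) = (20·19·18·17·16·15·14·13·12·11) / 10! = 670442572800 / 3628800 = 184756.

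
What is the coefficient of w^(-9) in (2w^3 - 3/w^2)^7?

General term: C(7,j)·(2w^3)^j·(-3/w^2)^(7-j), with w-exponent 3j − 2(7−j) = 5j − 14.
Set 5j − 14 = -9: j = 1.
C(7,1) = 7; 2^1 = 2; (-3)^6 = 729.
Coefficient = 7 · 2 · 729 = 10206.

10206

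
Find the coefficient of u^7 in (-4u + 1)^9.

-589824

The general term is C(9,j)·(-4u)^j·(1)^(9-j); the u^7 term has j = 7.
C(9,7) = 36.
Coefficient = C(9,7) · (-4)^7 = 36 · (-16384) = -589824.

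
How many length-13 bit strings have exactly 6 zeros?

1716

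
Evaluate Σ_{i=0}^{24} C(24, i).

16777216

Setting x = 1 in (1+x)^24 gives Σ C(24,i) = 2^24 = 16777216.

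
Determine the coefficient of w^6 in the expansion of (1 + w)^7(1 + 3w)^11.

1857940

Coefficient of w^6 = Σ_{j} C(7,j)·1^j·C(11,6-j)·3^(6-j) for j from 0 to 6.
= 336798 + 785862 + 561330 + 155925 + 17325 + 693 + 7 = 1857940.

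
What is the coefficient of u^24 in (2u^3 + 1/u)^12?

General term: C(12,j)·(2u^3)^j·(1/u)^(12-j), with u-exponent 3j − 1(12−j) = 4j − 12.
Set 4j − 12 = 24: j = 9.
C(12,9) = 220; 2^9 = 512; 1^3 = 1.
Coefficient = 220 · 512 · 1 = 112640.

112640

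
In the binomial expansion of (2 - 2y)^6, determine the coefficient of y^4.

960

The general term is C(6,j)·(2)^j·(-2y)^(6-j); the y^4 term has j = 2.
C(6,2) = 15.
Coefficient = C(6,2) · 2^2 · (-2)^4 = 15 · 4 · 16 = 960.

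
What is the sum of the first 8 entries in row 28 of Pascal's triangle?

1 + 28 + 378 + 3276 + 20475 + 98280 + 376740 + 1184040 = 1683218.

1683218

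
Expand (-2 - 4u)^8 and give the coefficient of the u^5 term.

458752

The general term is C(8,j)·(-2)^j·(-4u)^(8-j); the u^5 term has j = 3.
C(8,3) = 56.
Coefficient = C(8,3) · (-2)^3 · (-4)^5 = 56 · (-8) · (-1024) = 458752.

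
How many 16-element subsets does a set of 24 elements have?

735471

C(24,16) = C(24,8) by symmetry.
C(24,8) = (24·23·22·21·20·19·18·17) / 8! = 29654190720 / 40320 = 735471.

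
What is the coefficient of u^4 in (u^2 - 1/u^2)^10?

210

General term: C(10,j)·(u^2)^j·(-1/u^2)^(10-j), with u-exponent 2j − 2(10−j) = 4j − 20.
Set 4j − 20 = 4: j = 6.
C(10,6) = 210; 1^6 = 1; (-1)^4 = 1.
Coefficient = 210 · 1 · 1 = 210.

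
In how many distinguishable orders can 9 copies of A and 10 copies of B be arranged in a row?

Choose positions for the A's: C(19,9) = 92378.

92378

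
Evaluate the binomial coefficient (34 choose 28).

C(34,28) = C(34,6) by symmetry.
C(34,6) = (34·33·32·31·30·29) / 6! = 968330880 / 720 = 1344904.

1344904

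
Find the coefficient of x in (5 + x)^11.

107421875

The general term is C(11,j)·(5)^j·(x)^(11-j); the x^1 term has j = 10.
C(11,10) = 11.
Coefficient = C(11,10) · 5^10 = 11 · 9765625 = 107421875.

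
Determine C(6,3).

20

C(6,3) = (6·5·4) / 3! = 120 / 6 = 20.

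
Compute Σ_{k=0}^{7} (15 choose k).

16384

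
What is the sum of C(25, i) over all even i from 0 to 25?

Half of (1+1)^25 + (1−1)^25 gives the even-index sum: 2^24 = 16777216.

16777216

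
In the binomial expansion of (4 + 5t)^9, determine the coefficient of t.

The general term is C(9,j)·(4)^j·(5t)^(9-j); the t^1 term has j = 8.
C(9,8) = 9.
Coefficient = C(9,8) · 4^8 · 5^1 = 9 · 65536 · 5 = 2949120.

2949120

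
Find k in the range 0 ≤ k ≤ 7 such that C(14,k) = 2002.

5

C(14,k) increases on 0 ≤ k ≤ 7. C(14,4) = 1001 and C(14,5) = 2002, so k = 5.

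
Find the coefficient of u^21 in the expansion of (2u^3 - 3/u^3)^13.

General term: C(13,j)·(2u^3)^j·(-3/u^3)^(13-j), with u-exponent 3j − 3(13−j) = 6j − 39.
Set 6j − 39 = 21: j = 10.
C(13,10) = 286; 2^10 = 1024; (-3)^3 = -27.
Coefficient = 286 · 1024 · (-27) = -7907328.

-7907328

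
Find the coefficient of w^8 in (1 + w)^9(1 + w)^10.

75582

(1 + w)^9(1 + w)^10 = (1 + w)^19, so the coefficient of w^8 is C(19,8)·1^8 = 75582·1 = 75582.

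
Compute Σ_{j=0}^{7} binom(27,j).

1285624

1 + 27 + 351 + 2925 + 17550 + 80730 + 296010 + 888030 = 1285624.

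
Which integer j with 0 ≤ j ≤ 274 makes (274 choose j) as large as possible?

C(274,j) is maximized at j = 274/2 = 137.

137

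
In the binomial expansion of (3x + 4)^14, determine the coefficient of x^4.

85019590656

The general term is C(14,j)·(3x)^j·(4)^(14-j); the x^4 term has j = 4.
C(14,4) = 1001.
Coefficient = C(14,4) · 3^4 · 4^10 = 1001 · 81 · 1048576 = 85019590656.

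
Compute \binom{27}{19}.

2220075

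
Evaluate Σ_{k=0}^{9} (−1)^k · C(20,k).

-92378

The partial alternating sum Σ_{k=0}^{9} (−1)^k C(20,k) = (−1)^9 C(19,9) = -92378.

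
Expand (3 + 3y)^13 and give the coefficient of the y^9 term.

1139940945

The general term is C(13,j)·(3)^j·(3y)^(13-j); the y^9 term has j = 4.
C(13,4) = 715.
Coefficient = C(13,4) · 3^4 · 3^9 = 715 · 81 · 19683 = 1139940945.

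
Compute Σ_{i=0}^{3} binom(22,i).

1 + 22 + 231 + 1540 = 1794.

1794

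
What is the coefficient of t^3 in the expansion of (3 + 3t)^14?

The general term is C(14,j)·(3)^j·(3t)^(14-j); the t^3 term has j = 11.
C(14,11) = 364.
Coefficient = C(14,11) · 3^11 · 3^3 = 364 · 177147 · 27 = 1741000716.

1741000716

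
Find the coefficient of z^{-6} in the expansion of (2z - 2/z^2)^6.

960

General term: C(6,j)·(2z)^j·(-2/z^2)^(6-j), with z-exponent 1j − 2(6−j) = 3j − 12.
Set 3j − 12 = -6: j = 2.
C(6,2) = 15; 2^2 = 4; (-2)^4 = 16.
Coefficient = 15 · 4 · 16 = 960.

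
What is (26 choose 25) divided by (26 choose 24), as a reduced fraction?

C(n,k+1)/C(n,k) = (n−k)/(k+1) = (26−24)/(24+1) = 2/25.

2/25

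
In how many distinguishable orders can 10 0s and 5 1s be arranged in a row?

Choose positions for the 0s: C(15,10) = 3003.

3003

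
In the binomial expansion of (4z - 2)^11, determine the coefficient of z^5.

30277632

The general term is C(11,j)·(4z)^j·(-2)^(11-j); the z^5 term has j = 5.
C(11,5) = 462.
Coefficient = C(11,5) · 4^5 · (-2)^6 = 462 · 1024 · 64 = 30277632.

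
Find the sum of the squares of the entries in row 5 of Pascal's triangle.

252

Σ C(5,k)² is the coefficient of x^5 in (1+x)^5(1+x)^5 = (1+x)^10, i.e. C(10,5) = 252.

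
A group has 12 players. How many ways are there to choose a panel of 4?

495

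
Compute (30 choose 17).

C(30,17) = C(30,13) by symmetry.
C(30,13) = (30·29·28·27·26·25·24·23·22·21·20·19·18) / 13! = 745747076954880000 / 6227020800 = 119759850.

119759850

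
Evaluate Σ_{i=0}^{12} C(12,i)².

2704156

By Vandermonde's identity, Σ C(12,i)² = C(24,12) = 2704156.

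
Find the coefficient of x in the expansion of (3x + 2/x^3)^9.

314928

General term: C(9,j)·(3x)^j·(2/x^3)^(9-j), with x-exponent 1j − 3(9−j) = 4j − 27.
Set 4j − 27 = 1: j = 7.
C(9,7) = 36; 3^7 = 2187; 2^2 = 4.
Coefficient = 36 · 2187 · 4 = 314928.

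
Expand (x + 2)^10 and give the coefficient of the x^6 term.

3360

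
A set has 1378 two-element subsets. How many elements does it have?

53

n(n−1)/2 = 1378 ⇒ n(n−1) = 2756. Since 53·52 = 2756, n = 53.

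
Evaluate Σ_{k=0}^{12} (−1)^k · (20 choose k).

The partial alternating sum Σ_{k=0}^{12} (−1)^k C(20,k) = (−1)^12 C(19,12) = 50388.

50388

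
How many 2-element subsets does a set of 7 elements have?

C(7,2) = (7·6) / 2! = 42 / 2 = 21.

21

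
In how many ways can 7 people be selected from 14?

3432

This is C(14,7) = 3432.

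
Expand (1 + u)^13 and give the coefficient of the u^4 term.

715

The general term is C(13,j)·(1)^j·(u)^(13-j); the u^4 term has j = 9.
C(13,9) = 715.
Coefficient = C(13,9) = 715.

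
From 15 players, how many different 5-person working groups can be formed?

This is C(15,5) = 3003.

3003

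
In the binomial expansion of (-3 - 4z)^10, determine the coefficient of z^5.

62705664

The general term is C(10,j)·(-3)^j·(-4z)^(10-j); the z^5 term has j = 5.
C(10,5) = 252.
Coefficient = C(10,5) · (-3)^5 · (-4)^5 = 252 · (-243) · (-1024) = 62705664.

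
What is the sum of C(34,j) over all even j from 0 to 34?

8589934592

Even-j terms of row 34 sum to 2^33 = 8589934592.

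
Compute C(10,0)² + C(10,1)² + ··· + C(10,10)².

By Vandermonde's identity, Σ C(10,r)² = C(20,10) = 184756.

184756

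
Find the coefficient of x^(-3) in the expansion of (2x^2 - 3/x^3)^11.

General term: C(11,j)·(2x^2)^j·(-3/x^3)^(11-j), with x-exponent 2j − 3(11−j) = 5j − 33.
Set 5j − 33 = -3: j = 6.
C(11,6) = 462; 2^6 = 64; (-3)^5 = -243.
Coefficient = 462 · 64 · (-243) = -7185024.

-7185024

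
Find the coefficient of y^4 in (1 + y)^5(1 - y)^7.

5

Coefficient of y^4 = Σ_{j} C(5,j)·1^j·C(7,4-j)·(-1)^(4-j) for j from 0 to 4.
= 35 + (-175) + 210 + (-70) + 5 = 5.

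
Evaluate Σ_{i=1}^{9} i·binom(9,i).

Since i·C(9,i) = 9·C(8,i−1), the sum is 9·2^8 = 9·256 = 2304.

2304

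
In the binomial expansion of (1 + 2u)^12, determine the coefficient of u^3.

1760

The general term is C(12,j)·(1)^j·(2u)^(12-j); the u^3 term has j = 9.
C(12,9) = 220.
Coefficient = C(12,9) · 2^3 = 220 · 8 = 1760.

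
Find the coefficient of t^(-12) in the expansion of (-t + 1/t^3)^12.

General term: C(12,j)·(-t)^j·(1/t^3)^(12-j), with t-exponent 1j − 3(12−j) = 4j − 36.
Set 4j − 36 = -12: j = 6.
C(12,6) = 924; (-1)^6 = 1; 1^6 = 1.
Coefficient = 924 · 1 · 1 = 924.

924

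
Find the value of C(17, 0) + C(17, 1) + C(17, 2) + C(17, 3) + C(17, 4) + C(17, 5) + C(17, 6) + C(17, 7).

41226

1 + 17 + 136 + 680 + 2380 + 6188 + 12376 + 19448 = 41226.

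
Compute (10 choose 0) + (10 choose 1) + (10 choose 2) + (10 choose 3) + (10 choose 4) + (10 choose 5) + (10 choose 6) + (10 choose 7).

968

1 + 10 + 45 + 120 + 210 + 252 + 210 + 120 = 968.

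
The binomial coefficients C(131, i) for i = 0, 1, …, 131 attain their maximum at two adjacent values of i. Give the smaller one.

65

For odd n = 131, C(131,i) peaks at i = (n−1)/2 and (n+1)/2; the smaller is 65.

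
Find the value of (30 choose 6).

C(30,6) = (30·29·28·27·26·25) / 6! = 427518000 / 720 = 593775.

593775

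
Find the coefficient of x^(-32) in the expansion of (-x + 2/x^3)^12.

-24576

General term: C(12,j)·(-x)^j·(2/x^3)^(12-j), with x-exponent 1j − 3(12−j) = 4j − 36.
Set 4j − 36 = -32: j = 1.
C(12,1) = 12; (-1)^1 = -1; 2^11 = 2048.
Coefficient = 12 · (-1) · 2048 = -24576.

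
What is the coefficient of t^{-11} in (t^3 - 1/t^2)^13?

General term: C(13,j)·(t^3)^j·(-1/t^2)^(13-j), with t-exponent 3j − 2(13−j) = 5j − 26.
Set 5j − 26 = -11: j = 3.
C(13,3) = 286; 1^3 = 1; (-1)^10 = 1.
Coefficient = 286 · 1 · 1 = 286.

286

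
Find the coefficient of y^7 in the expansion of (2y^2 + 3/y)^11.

7185024

General term: C(11,j)·(2y^2)^j·(3/y)^(11-j), with y-exponent 2j − 1(11−j) = 3j − 11.
Set 3j − 11 = 7: j = 6.
C(11,6) = 462; 2^6 = 64; 3^5 = 243.
Coefficient = 462 · 64 · 243 = 7185024.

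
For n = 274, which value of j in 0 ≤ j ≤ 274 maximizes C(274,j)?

C(274,j) is maximized at j = 274/2 = 137.

137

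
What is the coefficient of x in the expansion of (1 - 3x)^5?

-15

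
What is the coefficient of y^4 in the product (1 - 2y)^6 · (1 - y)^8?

Coefficient of y^4 = Σ_{j} C(6,j)·(-2)^j·C(8,4-j)·(-1)^(4-j) for j from 0 to 4.
= 70 + 672 + 1680 + 1280 + 240 = 3942.

3942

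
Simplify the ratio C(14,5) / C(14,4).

2

C(n,k+1)/C(n,k) = (n−k)/(k+1) = (14−4)/(4+1) = 10/5 = 2.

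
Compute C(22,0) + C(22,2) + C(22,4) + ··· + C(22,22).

Half of (1+1)^22 + (1−1)^22 gives the even-index sum: 2^21 = 2097152.

2097152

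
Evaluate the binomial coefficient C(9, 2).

C(9,2) = (9·8) / 2! = 72 / 2 = 36.

36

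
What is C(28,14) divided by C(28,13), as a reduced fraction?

C(n,k+1)/C(n,k) = (n−k)/(k+1) = (28−13)/(13+1) = 15/14.

15/14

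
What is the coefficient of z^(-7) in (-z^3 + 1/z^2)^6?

-6

General term: C(6,j)·(-z^3)^j·(1/z^2)^(6-j), with z-exponent 3j − 2(6−j) = 5j − 12.
Set 5j − 12 = -7: j = 1.
C(6,1) = 6; (-1)^1 = -1; 1^5 = 1.
Coefficient = 6 · (-1) · 1 = -6.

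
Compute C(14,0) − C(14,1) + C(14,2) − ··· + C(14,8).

The partial alternating sum Σ_{k=0}^{8} (−1)^k C(14,k) = (−1)^8 C(13,8) = 1287.

1287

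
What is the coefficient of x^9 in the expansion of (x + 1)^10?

The general term is C(10,j)·(x)^j·(1)^(10-j); the x^9 term has j = 9.
C(10,9) = 10.
Coefficient = C(10,9) = 10.

10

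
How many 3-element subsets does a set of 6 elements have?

C(6,3) = (6·5·4) / 3! = 120 / 6 = 20.

20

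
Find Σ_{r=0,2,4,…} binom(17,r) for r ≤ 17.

Half of (1+1)^17 + (1−1)^17 gives the even-index sum: 2^16 = 65536.

65536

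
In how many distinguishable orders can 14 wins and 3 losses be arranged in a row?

680

Choose positions for the wins: C(17,14) = 680.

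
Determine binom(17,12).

C(17,12) = C(17,5) by symmetry.
C(17,5) = (17·16·15·14·13) / 5! = 742560 / 120 = 6188.

6188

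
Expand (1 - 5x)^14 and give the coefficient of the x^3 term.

The general term is C(14,j)·(1)^j·(-5x)^(14-j); the x^3 term has j = 11.
C(14,11) = 364.
Coefficient = C(14,11) · (-5)^3 = 364 · (-125) = -45500.

-45500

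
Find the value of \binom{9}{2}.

36

C(9,2) = (9·8) / 2! = 72 / 2 = 36.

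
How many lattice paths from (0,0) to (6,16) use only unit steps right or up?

74613

Each path is a sequence of 22 steps with 6 rights: C(22,6) = 74613.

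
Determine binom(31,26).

169911

C(31,26) = C(31,5) by symmetry.
C(31,5) = (31·30·29·28·27) / 5! = 20389320 / 120 = 169911.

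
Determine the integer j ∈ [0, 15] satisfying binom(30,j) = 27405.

4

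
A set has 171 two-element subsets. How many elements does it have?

n(n−1)/2 = 171 ⇒ n(n−1) = 342. Since 19·18 = 342, n = 19.

19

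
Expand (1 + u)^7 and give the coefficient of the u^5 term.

The general term is C(7,j)·(1)^j·(u)^(7-j); the u^5 term has j = 2.
C(7,2) = 21.
Coefficient = C(7,2) = 21.

21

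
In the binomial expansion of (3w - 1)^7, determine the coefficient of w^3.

The general term is C(7,j)·(3w)^j·(-1)^(7-j); the w^3 term has j = 3.
C(7,3) = 35.
Coefficient = C(7,3) · 3^3 = 35 · 27 = 945.

945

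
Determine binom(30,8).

5852925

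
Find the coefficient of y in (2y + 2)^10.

The general term is C(10,j)·(2y)^j·(2)^(10-j); the y^1 term has j = 1.
C(10,1) = 10.
Coefficient = C(10,1) · 2^1 · 2^9 = 10 · 2 · 512 = 10240.

10240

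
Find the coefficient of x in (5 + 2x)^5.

6250

The general term is C(5,j)·(5)^j·(2x)^(5-j); the x^1 term has j = 4.
C(5,4) = 5.
Coefficient = C(5,4) · 5^4 · 2^1 = 5 · 625 · 2 = 6250.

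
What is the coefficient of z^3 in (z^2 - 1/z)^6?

-20

General term: C(6,j)·(z^2)^j·(-1/z)^(6-j), with z-exponent 2j − 1(6−j) = 3j − 6.
Set 3j − 6 = 3: j = 3.
C(6,3) = 20; 1^3 = 1; (-1)^3 = -1.
Coefficient = 20 · 1 · (-1) = -20.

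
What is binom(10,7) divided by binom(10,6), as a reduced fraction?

4/7

C(n,k+1)/C(n,k) = (n−k)/(k+1) = (10−6)/(6+1) = 4/7.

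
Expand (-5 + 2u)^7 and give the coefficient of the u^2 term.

The general term is C(7,j)·(-5)^j·(2u)^(7-j); the u^2 term has j = 5.
C(7,5) = 21.
Coefficient = C(7,5) · (-5)^5 · 2^2 = 21 · (-3125) · 4 = -262500.

-262500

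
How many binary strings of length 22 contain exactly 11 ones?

705432

Choose the 11 positions: C(22,11) = 705432.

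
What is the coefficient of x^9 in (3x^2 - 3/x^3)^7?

General term: C(7,j)·(3x^2)^j·(-3/x^3)^(7-j), with x-exponent 2j − 3(7−j) = 5j − 21.
Set 5j − 21 = 9: j = 6.
C(7,6) = 7; 3^6 = 729; (-3)^1 = -3.
Coefficient = 7 · 729 · (-3) = -15309.

-15309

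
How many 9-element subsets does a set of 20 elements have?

167960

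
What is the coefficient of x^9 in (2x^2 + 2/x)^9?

43008

General term: C(9,j)·(2x^2)^j·(2/x)^(9-j), with x-exponent 2j − 1(9−j) = 3j − 9.
Set 3j − 9 = 9: j = 6.
C(9,6) = 84; 2^6 = 64; 2^3 = 8.
Coefficient = 84 · 64 · 8 = 43008.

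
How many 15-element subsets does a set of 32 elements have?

565722720

C(32,15) = (32·31·30·29·28·27·26·25·24·23·22·21·20·19·18) / 15! = 739781100339240960000 / 1307674368000 = 565722720.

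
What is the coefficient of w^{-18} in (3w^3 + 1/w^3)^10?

405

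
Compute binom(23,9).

C(23,9) = (23·22·21·20·19·18·17·16·15) / 9! = 296541907200 / 362880 = 817190.

817190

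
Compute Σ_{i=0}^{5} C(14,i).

3473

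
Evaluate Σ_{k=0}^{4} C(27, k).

20854

1 + 27 + 351 + 2925 + 17550 = 20854.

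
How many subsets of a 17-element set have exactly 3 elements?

Choose the 3 positions: C(17,3) = 680.

680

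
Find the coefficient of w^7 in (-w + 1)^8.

-8

The general term is C(8,j)·(-w)^j·(1)^(8-j); the w^7 term has j = 7.
C(8,7) = 8.
Coefficient = C(8,7) · (-1)^7 = 8 · (-1) = -8.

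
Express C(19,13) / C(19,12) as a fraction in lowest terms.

7/13

C(n,k+1)/C(n,k) = (n−k)/(k+1) = (19−12)/(12+1) = 7/13.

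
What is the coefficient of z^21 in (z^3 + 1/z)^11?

General term: C(11,j)·(z^3)^j·(1/z)^(11-j), with z-exponent 3j − 1(11−j) = 4j − 11.
Set 4j − 11 = 21: j = 8.
C(11,8) = 165; 1^8 = 1; 1^3 = 1.
Coefficient = 165 · 1 · 1 = 165.

165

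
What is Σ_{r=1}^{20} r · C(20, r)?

Since r·C(20,r) = 20·C(19,r−1), the sum is 20·2^19 = 20·524288 = 10485760.

10485760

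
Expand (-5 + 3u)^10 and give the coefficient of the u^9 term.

The general term is C(10,j)·(-5)^j·(3u)^(10-j); the u^9 term has j = 1.
C(10,1) = 10.
Coefficient = C(10,1) · (-5)^1 · 3^9 = 10 · (-5) · 19683 = -984150.

-984150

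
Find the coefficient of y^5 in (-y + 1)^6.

The general term is C(6,j)·(-y)^j·(1)^(6-j); the y^5 term has j = 5.
C(6,5) = 6.
Coefficient = C(6,5) · (-1)^5 = 6 · (-1) = -6.

-6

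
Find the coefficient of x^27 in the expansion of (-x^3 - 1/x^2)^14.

General term: C(14,j)·(-x^3)^j·(-1/x^2)^(14-j), with x-exponent 3j − 2(14−j) = 5j − 28.
Set 5j − 28 = 27: j = 11.
C(14,11) = 364; (-1)^11 = -1; (-1)^3 = -1.
Coefficient = 364 · (-1) · (-1) = 364.

364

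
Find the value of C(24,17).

346104

C(24,17) = C(24,7) by symmetry.
C(24,7) = (24·23·22·21·20·19·18) / 7! = 1744364160 / 5040 = 346104.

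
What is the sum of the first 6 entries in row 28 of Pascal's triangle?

1 + 28 + 378 + 3276 + 20475 + 98280 = 122438.

122438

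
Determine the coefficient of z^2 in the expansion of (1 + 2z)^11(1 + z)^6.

Coefficient of z^2 = Σ_{j} C(11,j)·2^j·C(6,2-j)·1^(2-j) for j from 0 to 2.
= 15 + 132 + 220 = 367.

367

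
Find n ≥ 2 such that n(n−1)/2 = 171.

n(n−1)/2 = 171 ⇒ n(n−1) = 342. Since 19·18 = 342, n = 19.

19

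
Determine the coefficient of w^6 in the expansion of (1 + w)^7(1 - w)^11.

84

Coefficient of w^6 = Σ_{j} C(7,j)·1^j·C(11,6-j)·(-1)^(6-j) for j from 0 to 6.
= 462 + (-3234) + 6930 + (-5775) + 1925 + (-231) + 7 = 84.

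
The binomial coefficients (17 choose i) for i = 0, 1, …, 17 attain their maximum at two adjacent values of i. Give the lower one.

8

For odd n = 17, C(17,i) peaks at i = (n−1)/2 and (n+1)/2; the lower is 8.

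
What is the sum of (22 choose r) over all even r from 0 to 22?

Half of (1+1)^22 + (1−1)^22 gives the even-index sum: 2^21 = 2097152.

2097152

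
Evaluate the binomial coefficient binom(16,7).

11440

C(16,7) = (16·15·14·13·12·11·10) / 7! = 57657600 / 5040 = 11440.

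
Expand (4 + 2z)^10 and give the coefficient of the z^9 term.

20480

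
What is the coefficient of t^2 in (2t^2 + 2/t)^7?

4480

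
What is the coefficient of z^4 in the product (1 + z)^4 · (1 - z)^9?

Coefficient of z^4 = Σ_{j} C(4,j)·1^j·C(9,4-j)·(-1)^(4-j) for j from 0 to 4.
= 126 + (-336) + 216 + (-36) + 1 = -29.

-29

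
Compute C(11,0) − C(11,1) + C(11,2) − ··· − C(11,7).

The partial alternating sum Σ_{k=0}^{7} (−1)^k C(11,k) = (−1)^7 C(10,7) = -120.

-120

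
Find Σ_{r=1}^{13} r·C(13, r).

53248

Differentiating (1+x)^13 and setting x=1: Σ r·C(13,r) = 13·2^12 = 53248.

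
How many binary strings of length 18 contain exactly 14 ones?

3060

Choose the 14 positions: C(18,14) = 3060.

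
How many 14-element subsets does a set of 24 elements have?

1961256

C(24,14) = C(24,10) by symmetry.
C(24,10) = (24·23·22·21·20·19·18·17·16·15) / 10! = 7117005772800 / 3628800 = 1961256.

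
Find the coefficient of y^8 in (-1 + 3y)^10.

The general term is C(10,j)·(-1)^j·(3y)^(10-j); the y^8 term has j = 2.
C(10,2) = 45.
Coefficient = C(10,2) · 3^8 = 45 · 6561 = 295245.

295245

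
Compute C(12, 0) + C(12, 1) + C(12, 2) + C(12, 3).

1 + 12 + 66 + 220 = 299.

299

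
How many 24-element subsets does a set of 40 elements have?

62852101650

C(40,24) = C(40,16) by symmetry.
C(40,16) = (40·39·38·37·36·35·34·33·32·31·30·29·28·27·26·25) / 16! = 1315041316842168115200000 / 20922789888000 = 62852101650.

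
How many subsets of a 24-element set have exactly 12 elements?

Choose the 12 positions: C(24,12) = 2704156.

2704156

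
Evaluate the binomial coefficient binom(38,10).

472733756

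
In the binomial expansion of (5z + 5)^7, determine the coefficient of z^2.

1640625

The general term is C(7,j)·(5z)^j·(5)^(7-j); the z^2 term has j = 2.
C(7,2) = 21.
Coefficient = C(7,2) · 5^2 · 5^5 = 21 · 25 · 3125 = 1640625.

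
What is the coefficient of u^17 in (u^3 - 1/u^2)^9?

36

General term: C(9,j)·(u^3)^j·(-1/u^2)^(9-j), with u-exponent 3j − 2(9−j) = 5j − 18.
Set 5j − 18 = 17: j = 7.
C(9,7) = 36; 1^7 = 1; (-1)^2 = 1.
Coefficient = 36 · 1 · 1 = 36.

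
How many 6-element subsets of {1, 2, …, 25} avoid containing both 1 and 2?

All 6-subsets: C(25,6) = 177100. Those containing both fixed elements: C(23,4) = 8855.
177100 − 8855 = 168245.

168245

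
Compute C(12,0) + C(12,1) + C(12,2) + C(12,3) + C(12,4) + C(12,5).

1586

1 + 12 + 66 + 220 + 495 + 792 = 1586.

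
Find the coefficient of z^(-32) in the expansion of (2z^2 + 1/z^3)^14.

General term: C(14,j)·(2z^2)^j·(1/z^3)^(14-j), with z-exponent 2j − 3(14−j) = 5j − 42.
Set 5j − 42 = -32: j = 2.
C(14,2) = 91; 2^2 = 4; 1^12 = 1.
Coefficient = 91 · 4 · 1 = 364.

364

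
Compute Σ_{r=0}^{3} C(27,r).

3304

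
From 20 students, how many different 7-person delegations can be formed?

This is C(20,7) = 77520.

77520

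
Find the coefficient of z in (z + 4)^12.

50331648

The general term is C(12,j)·(z)^j·(4)^(12-j); the z^1 term has j = 1.
C(12,1) = 12.
Coefficient = C(12,1) · 4^11 = 12 · 4194304 = 50331648.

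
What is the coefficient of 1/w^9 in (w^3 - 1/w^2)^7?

7

General term: C(7,j)·(w^3)^j·(-1/w^2)^(7-j), with w-exponent 3j − 2(7−j) = 5j − 14.
Set 5j − 14 = -9: j = 1.
C(7,1) = 7; 1^1 = 1; (-1)^6 = 1.
Coefficient = 7 · 1 · 1 = 7.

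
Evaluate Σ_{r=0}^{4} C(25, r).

1 + 25 + 300 + 2300 + 12650 = 15276.

15276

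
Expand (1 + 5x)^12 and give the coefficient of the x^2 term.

The general term is C(12,j)·(1)^j·(5x)^(12-j); the x^2 term has j = 10.
C(12,10) = 66.
Coefficient = C(12,10) · 5^2 = 66 · 25 = 1650.

1650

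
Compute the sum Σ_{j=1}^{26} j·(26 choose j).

872415232

Since j·C(26,j) = 26·C(25,j−1), the sum is 26·2^25 = 26·33554432 = 872415232.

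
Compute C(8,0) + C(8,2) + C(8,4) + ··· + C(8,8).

128

Even-j terms of row 8 sum to 2^7 = 128.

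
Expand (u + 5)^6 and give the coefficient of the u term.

18750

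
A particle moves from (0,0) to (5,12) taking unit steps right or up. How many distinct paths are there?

Each path is a sequence of 17 steps with 5 rights: C(17,5) = 6188.

6188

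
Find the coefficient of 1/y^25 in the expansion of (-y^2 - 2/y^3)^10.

General term: C(10,j)·(-y^2)^j·(-2/y^3)^(10-j), with y-exponent 2j − 3(10−j) = 5j − 30.
Set 5j − 30 = -25: j = 1.
C(10,1) = 10; (-1)^1 = -1; (-2)^9 = -512.
Coefficient = 10 · (-1) · (-512) = 5120.

5120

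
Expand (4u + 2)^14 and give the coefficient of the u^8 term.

12595494912

The general term is C(14,j)·(4u)^j·(2)^(14-j); the u^8 term has j = 8.
C(14,8) = 3003.
Coefficient = C(14,8) · 4^8 · 2^6 = 3003 · 65536 · 64 = 12595494912.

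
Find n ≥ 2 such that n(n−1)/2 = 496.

n(n−1)/2 = 496 ⇒ n(n−1) = 992. Since 32·31 = 992, n = 32.

32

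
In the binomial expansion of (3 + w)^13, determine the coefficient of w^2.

The general term is C(13,j)·(3)^j·(w)^(13-j); the w^2 term has j = 11.
C(13,11) = 78.
Coefficient = C(13,11) · 3^11 = 78 · 177147 = 13817466.

13817466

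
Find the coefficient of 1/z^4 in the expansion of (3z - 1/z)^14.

-486486

General term: C(14,j)·(3z)^j·(-1/z)^(14-j), with z-exponent 1j − 1(14−j) = 2j − 14.
Set 2j − 14 = -4: j = 5.
C(14,5) = 2002; 3^5 = 243; (-1)^9 = -1.
Coefficient = 2002 · 243 · (-1) = -486486.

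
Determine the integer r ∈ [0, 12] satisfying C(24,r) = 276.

2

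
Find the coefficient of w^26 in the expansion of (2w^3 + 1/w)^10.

General term: C(10,j)·(2w^3)^j·(1/w)^(10-j), with w-exponent 3j − 1(10−j) = 4j − 10.
Set 4j − 10 = 26: j = 9.
C(10,9) = 10; 2^9 = 512; 1^1 = 1.
Coefficient = 10 · 512 · 1 = 5120.

5120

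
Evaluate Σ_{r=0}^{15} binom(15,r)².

Σ C(15,r)² is the coefficient of x^15 in (1+x)^15(1+x)^15 = (1+x)^30, i.e. C(30,15) = 155117520.

155117520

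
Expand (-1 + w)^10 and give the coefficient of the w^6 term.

The general term is C(10,j)·(-1)^j·(w)^(10-j); the w^6 term has j = 4.
C(10,4) = 210.
Coefficient = C(10,4) = 210.

210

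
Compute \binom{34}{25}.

52451256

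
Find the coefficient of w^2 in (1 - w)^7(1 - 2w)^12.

Coefficient of w^2 = Σ_{j} C(7,j)·(-1)^j·C(12,2-j)·(-2)^(2-j) for j from 0 to 2.
= 264 + 168 + 21 = 453.

453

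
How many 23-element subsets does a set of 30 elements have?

2035800

C(30,23) = C(30,7) by symmetry.
C(30,7) = (30·29·28·27·26·25·24) / 7! = 10260432000 / 5040 = 2035800.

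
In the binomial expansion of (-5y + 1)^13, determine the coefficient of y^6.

26812500

The general term is C(13,j)·(-5y)^j·(1)^(13-j); the y^6 term has j = 6.
C(13,6) = 1716.
Coefficient = C(13,6) · (-5)^6 = 1716 · 15625 = 26812500.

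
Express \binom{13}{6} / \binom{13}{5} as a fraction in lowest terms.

4/3

C(n,k+1)/C(n,k) = (n−k)/(k+1) = (13−5)/(5+1) = 8/6 = 4/3.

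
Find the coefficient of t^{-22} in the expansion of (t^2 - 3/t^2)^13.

6908733

General term: C(13,j)·(t^2)^j·(-3/t^2)^(13-j), with t-exponent 2j − 2(13−j) = 4j − 26.
Set 4j − 26 = -22: j = 1.
C(13,1) = 13; 1^1 = 1; (-3)^12 = 531441.
Coefficient = 13 · 1 · 531441 = 6908733.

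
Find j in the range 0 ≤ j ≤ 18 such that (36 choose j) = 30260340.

8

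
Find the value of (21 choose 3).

1330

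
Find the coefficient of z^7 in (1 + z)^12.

792

The general term is C(12,j)·(1)^j·(z)^(12-j); the z^7 term has j = 5.
C(12,5) = 792.
Coefficient = C(12,5) = 792.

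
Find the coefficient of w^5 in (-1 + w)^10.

The general term is C(10,j)·(-1)^j·(w)^(10-j); the w^5 term has j = 5.
C(10,5) = 252.
Coefficient = C(10,5) · (-1)^5 = 252 · (-1) = -252.

-252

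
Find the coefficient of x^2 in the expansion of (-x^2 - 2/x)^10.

General term: C(10,j)·(-x^2)^j·(-2/x)^(10-j), with x-exponent 2j − 1(10−j) = 3j − 10.
Set 3j − 10 = 2: j = 4.
C(10,4) = 210; (-1)^4 = 1; (-2)^6 = 64.
Coefficient = 210 · 1 · 64 = 13440.

13440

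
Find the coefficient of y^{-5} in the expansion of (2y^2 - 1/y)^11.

General term: C(11,j)·(2y^2)^j·(-1/y)^(11-j), with y-exponent 2j − 1(11−j) = 3j − 11.
Set 3j − 11 = -5: j = 2.
C(11,2) = 55; 2^2 = 4; (-1)^9 = -1.
Coefficient = 55 · 4 · (-1) = -220.

-220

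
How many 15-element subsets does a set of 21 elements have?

54264

C(21,15) = C(21,6) by symmetry.
C(21,6) = (21·20·19·18·17·16) / 6! = 39070080 / 720 = 54264.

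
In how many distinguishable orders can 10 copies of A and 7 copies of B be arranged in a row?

Choose positions for the A's: C(17,10) = 19448.

19448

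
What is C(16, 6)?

8008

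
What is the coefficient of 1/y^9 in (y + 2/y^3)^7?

560

General term: C(7,j)·(y)^j·(2/y^3)^(7-j), with y-exponent 1j − 3(7−j) = 4j − 21.
Set 4j − 21 = -9: j = 3.
C(7,3) = 35; 1^3 = 1; 2^4 = 16.
Coefficient = 35 · 1 · 16 = 560.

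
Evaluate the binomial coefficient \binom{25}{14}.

4457400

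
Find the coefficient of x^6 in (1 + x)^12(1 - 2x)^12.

Coefficient of x^6 = Σ_{j} C(12,j)·1^j·C(12,6-j)·(-2)^(6-j) for j from 0 to 6.
= 59136 + (-304128) + 522720 + (-387200) + 130680 + (-19008) + 924 = 3124.

3124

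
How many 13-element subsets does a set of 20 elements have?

77520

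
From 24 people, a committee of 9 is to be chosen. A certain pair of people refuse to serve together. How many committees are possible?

1136960

All 9-subsets: C(24,9) = 1307504. Those containing both fixed elements: C(22,7) = 170544.
1307504 − 170544 = 1136960.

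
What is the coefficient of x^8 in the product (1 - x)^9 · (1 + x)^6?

-45

Coefficient of x^8 = Σ_{j} C(9,j)·(-1)^j·C(6,8-j)·1^(8-j) for j from 2 to 8.
= 36 + (-504) + 1890 + (-2520) + 1260 + (-216) + 9 = -45.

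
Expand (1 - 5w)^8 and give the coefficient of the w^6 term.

437500

The general term is C(8,j)·(1)^j·(-5w)^(8-j); the w^6 term has j = 2.
C(8,2) = 28.
Coefficient = C(8,2) · (-5)^6 = 28 · 15625 = 437500.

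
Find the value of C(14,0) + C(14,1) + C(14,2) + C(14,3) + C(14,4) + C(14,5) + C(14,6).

6476

1 + 14 + 91 + 364 + 1001 + 2002 + 3003 = 6476.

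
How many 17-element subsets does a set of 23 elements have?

100947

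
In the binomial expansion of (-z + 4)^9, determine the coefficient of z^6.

5376

The general term is C(9,j)·(-z)^j·(4)^(9-j); the z^6 term has j = 6.
C(9,6) = 84.
Coefficient = C(9,6) · 4^3 = 84 · 64 = 5376.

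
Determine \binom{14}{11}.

C(14,11) = C(14,3) by symmetry.
C(14,3) = (14·13·12) / 3! = 2184 / 6 = 364.

364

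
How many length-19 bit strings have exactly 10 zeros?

Choose the 10 positions: C(19,10) = 92378.

92378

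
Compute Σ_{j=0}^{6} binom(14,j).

6476

1 + 14 + 91 + 364 + 1001 + 2002 + 3003 = 6476.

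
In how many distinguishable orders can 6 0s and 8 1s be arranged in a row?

Choose positions for the 0s: C(14,6) = 3003.

3003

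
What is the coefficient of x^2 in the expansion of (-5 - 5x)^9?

The general term is C(9,j)·(-5)^j·(-5x)^(9-j); the x^2 term has j = 7.
C(9,7) = 36.
Coefficient = C(9,7) · (-5)^7 · (-5)^2 = 36 · (-78125) · 25 = -70312500.

-70312500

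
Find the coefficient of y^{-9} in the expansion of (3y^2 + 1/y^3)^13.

General term: C(13,j)·(3y^2)^j·(1/y^3)^(13-j), with y-exponent 2j − 3(13−j) = 5j − 39.
Set 5j − 39 = -9: j = 6.
C(13,6) = 1716; 3^6 = 729; 1^7 = 1.
Coefficient = 1716 · 729 · 1 = 1250964.

1250964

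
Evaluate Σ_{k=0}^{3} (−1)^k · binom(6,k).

-10

The partial alternating sum Σ_{k=0}^{3} (−1)^k C(6,k) = (−1)^3 C(5,3) = -10.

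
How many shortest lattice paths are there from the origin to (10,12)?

Each path is a sequence of 22 steps with 10 rights: C(22,10) = 646646.

646646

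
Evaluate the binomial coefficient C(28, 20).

3108105

C(28,20) = C(28,8) by symmetry.
C(28,8) = (28·27·26·25·24·23·22·21) / 8! = 125318793600 / 40320 = 3108105.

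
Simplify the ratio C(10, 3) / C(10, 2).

8/3

C(n,k+1)/C(n,k) = (n−k)/(k+1) = (10−2)/(2+1) = 8/3.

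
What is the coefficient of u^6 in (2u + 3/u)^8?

3072

General term: C(8,j)·(2u)^j·(3/u)^(8-j), with u-exponent 1j − 1(8−j) = 2j − 8.
Set 2j − 8 = 6: j = 7.
C(8,7) = 8; 2^7 = 128; 3^1 = 3.
Coefficient = 8 · 128 · 3 = 3072.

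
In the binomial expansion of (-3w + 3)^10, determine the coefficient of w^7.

The general term is C(10,j)·(-3w)^j·(3)^(10-j); the w^7 term has j = 7.
C(10,7) = 120.
Coefficient = C(10,7) · (-3)^7 · 3^3 = 120 · (-2187) · 27 = -7085880.

-7085880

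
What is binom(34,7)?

C(34,7) = (34·33·32·31·30·29·28) / 7! = 27113264640 / 5040 = 5379616.

5379616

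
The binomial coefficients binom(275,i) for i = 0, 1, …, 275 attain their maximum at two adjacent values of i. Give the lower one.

137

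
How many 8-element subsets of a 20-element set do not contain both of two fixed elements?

All 8-subsets: C(20,8) = 125970. Those containing both fixed elements: C(18,6) = 18564.
125970 − 18564 = 107406.

107406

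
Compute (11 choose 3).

165

C(11,3) = (11·10·9) / 3! = 990 / 6 = 165.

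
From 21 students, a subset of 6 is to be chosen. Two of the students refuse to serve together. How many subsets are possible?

50388

All 6-subsets: C(21,6) = 54264. Those containing both fixed elements: C(19,4) = 3876.
54264 − 3876 = 50388.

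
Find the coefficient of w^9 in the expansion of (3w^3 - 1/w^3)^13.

-8444007

General term: C(13,j)·(3w^3)^j·(-1/w^3)^(13-j), with w-exponent 3j − 3(13−j) = 6j − 39.
Set 6j − 39 = 9: j = 8.
C(13,8) = 1287; 3^8 = 6561; (-1)^5 = -1.
Coefficient = 1287 · 6561 · (-1) = -8444007.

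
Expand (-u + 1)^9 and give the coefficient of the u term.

-9

The general term is C(9,j)·(-u)^j·(1)^(9-j); the u^1 term has j = 1.
C(9,1) = 9.
Coefficient = C(9,1) · (-1)^1 = 9 · (-1) = -9.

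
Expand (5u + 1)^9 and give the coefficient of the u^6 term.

The general term is C(9,j)·(5u)^j·(1)^(9-j); the u^6 term has j = 6.
C(9,6) = 84.
Coefficient = C(9,6) · 5^6 = 84 · 15625 = 1312500.

1312500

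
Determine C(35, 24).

C(35,24) = C(35,11) by symmetry.
C(35,11) = (35·34·33·32·31·30·29·28·27·26·25) / 11! = 16654322805120000 / 39916800 = 417225900.

417225900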